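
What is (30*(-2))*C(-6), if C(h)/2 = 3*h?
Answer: 2160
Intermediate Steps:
C(h) = 6*h (C(h) = 2*(3*h) = 6*h)
(30*(-2))*C(-6) = (30*(-2))*(6*(-6)) = -60*(-36) = 2160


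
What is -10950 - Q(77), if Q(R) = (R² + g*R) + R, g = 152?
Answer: -28660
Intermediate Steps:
Q(R) = R² + 153*R (Q(R) = (R² + 152*R) + R = R² + 153*R)
-10950 - Q(77) = -10950 - 77*(153 + 77) = -10950 - 77*230 = -10950 - 1*17710 = -10950 - 17710 = -28660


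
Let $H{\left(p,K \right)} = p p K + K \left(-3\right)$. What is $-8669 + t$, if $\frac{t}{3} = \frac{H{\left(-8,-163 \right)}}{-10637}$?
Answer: $- \frac{92182324}{10637} \approx -8666.2$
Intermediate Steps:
$H{\left(p,K \right)} = - 3 K + K p^{2}$ ($H{\left(p,K \right)} = p^{2} K - 3 K = K p^{2} - 3 K = - 3 K + K p^{2}$)
$t = \frac{29829}{10637}$ ($t = 3 \frac{\left(-163\right) \left(-3 + \left(-8\right)^{2}\right)}{-10637} = 3 - 163 \left(-3 + 64\right) \left(- \frac{1}{10637}\right) = 3 \left(-163\right) 61 \left(- \frac{1}{10637}\right) = 3 \left(\left(-9943\right) \left(- \frac{1}{10637}\right)\right) = 3 \cdot \frac{9943}{10637} = \frac{29829}{10637} \approx 2.8043$)
$-8669 + t = -8669 + \frac{29829}{10637} = - \frac{92182324}{10637}$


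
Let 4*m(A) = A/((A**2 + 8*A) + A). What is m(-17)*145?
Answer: -145/32 ≈ -4.5313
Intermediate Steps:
m(A) = A/(4*(A**2 + 9*A)) (m(A) = (A/((A**2 + 8*A) + A))/4 = (A/(A**2 + 9*A))/4 = A/(4*(A**2 + 9*A)))
m(-17)*145 = (1/(4*(9 - 17)))*145 = ((1/4)/(-8))*145 = ((1/4)*(-1/8))*145 = -1/32*145 = -145/32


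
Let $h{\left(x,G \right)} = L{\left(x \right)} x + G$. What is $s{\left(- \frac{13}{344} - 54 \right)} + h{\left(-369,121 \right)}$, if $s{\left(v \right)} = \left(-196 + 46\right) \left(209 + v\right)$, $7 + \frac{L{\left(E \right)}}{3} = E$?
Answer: $\frac{67614691}{172} \approx 3.9311 \cdot 10^{5}$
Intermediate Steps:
$L{\left(E \right)} = -21 + 3 E$
$h{\left(x,G \right)} = G + x \left(-21 + 3 x\right)$ ($h{\left(x,G \right)} = \left(-21 + 3 x\right) x + G = x \left(-21 + 3 x\right) + G = G + x \left(-21 + 3 x\right)$)
$s{\left(v \right)} = -31350 - 150 v$ ($s{\left(v \right)} = - 150 \left(209 + v\right) = -31350 - 150 v$)
$s{\left(- \frac{13}{344} - 54 \right)} + h{\left(-369,121 \right)} = \left(-31350 - 150 \left(- \frac{13}{344} - 54\right)\right) + \left(121 + 3 \left(-369\right) \left(-7 - 369\right)\right) = \left(-31350 - 150 \left(\left(-13\right) \frac{1}{344} - 54\right)\right) + \left(121 + 3 \left(-369\right) \left(-376\right)\right) = \left(-31350 - 150 \left(- \frac{13}{344} - 54\right)\right) + \left(121 + 416232\right) = \left(-31350 - - \frac{1394175}{172}\right) + 416353 = \left(-31350 + \frac{1394175}{172}\right) + 416353 = - \frac{3998025}{172} + 416353 = \frac{67614691}{172}$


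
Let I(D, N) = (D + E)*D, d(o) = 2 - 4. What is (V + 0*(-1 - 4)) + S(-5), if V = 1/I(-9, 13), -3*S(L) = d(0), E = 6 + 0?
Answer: 19/27 ≈ 0.70370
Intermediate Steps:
E = 6
d(o) = -2
I(D, N) = D*(6 + D) (I(D, N) = (D + 6)*D = (6 + D)*D = D*(6 + D))
S(L) = ⅔ (S(L) = -⅓*(-2) = ⅔)
V = 1/27 (V = 1/(-9*(6 - 9)) = 1/(-9*(-3)) = 1/27 ≈ 0.037037)
(V + 0*(-1 - 4)) + S(-5) = (1/27 + 0*(-1 - 4)) + ⅔ = (1/27 + 0*(-5)) + ⅔ = (1/27 + 0) + ⅔ = 1/27 + ⅔ = 19/27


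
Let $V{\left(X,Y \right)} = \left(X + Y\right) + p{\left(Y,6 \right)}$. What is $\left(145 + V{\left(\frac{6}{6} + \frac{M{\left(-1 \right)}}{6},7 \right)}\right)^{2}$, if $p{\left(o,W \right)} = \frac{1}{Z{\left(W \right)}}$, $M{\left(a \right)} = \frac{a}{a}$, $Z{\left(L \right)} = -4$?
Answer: $\frac{3367225}{144} \approx 23384.0$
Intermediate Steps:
$M{\left(a \right)} = 1$
$p{\left(o,W \right)} = - \frac{1}{4}$ ($p{\left(o,W \right)} = \frac{1}{-4} = - \frac{1}{4}$)
$V{\left(X,Y \right)} = - \frac{1}{4} + X + Y$ ($V{\left(X,Y \right)} = \left(X + Y\right) - \frac{1}{4} = - \frac{1}{4} + X + Y$)
$\left(145 + V{\left(\frac{6}{6} + \frac{M{\left(-1 \right)}}{6},7 \right)}\right)^{2} = \left(145 + \left(- \frac{1}{4} + \left(\frac{6}{6} + 1 \cdot \frac{1}{6}\right) + 7\right)\right)^{2} = \left(145 + \left(- \frac{1}{4} + \left(6 \cdot \frac{1}{6} + 1 \cdot \frac{1}{6}\right) + 7\right)\right)^{2} = \left(145 + \left(- \frac{1}{4} + \left(1 + \frac{1}{6}\right) + 7\right)\right)^{2} = \left(145 + \left(- \frac{1}{4} + \frac{7}{6} + 7\right)\right)^{2} = \left(145 + \frac{95}{12}\right)^{2} = \left(\frac{1835}{12}\right)^{2} = \frac{3367225}{144}$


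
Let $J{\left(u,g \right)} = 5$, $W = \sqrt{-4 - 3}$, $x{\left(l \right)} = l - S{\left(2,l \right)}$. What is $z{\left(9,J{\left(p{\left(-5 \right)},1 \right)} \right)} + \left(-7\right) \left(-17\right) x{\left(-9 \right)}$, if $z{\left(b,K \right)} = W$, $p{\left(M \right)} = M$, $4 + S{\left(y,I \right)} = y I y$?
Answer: $3689 + i \sqrt{7} \approx 3689.0 + 2.6458 i$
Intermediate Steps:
$S{\left(y,I \right)} = -4 + I y^{2}$ ($S{\left(y,I \right)} = -4 + y I y = -4 + I y y = -4 + I y^{2}$)
$x{\left(l \right)} = 4 - 3 l$ ($x{\left(l \right)} = l - \left(-4 + l 2^{2}\right) = l - \left(-4 + l 4\right) = l - \left(-4 + 4 l\right) = 4 - 3 l$)
$W = i \sqrt{7}$ ($W = \sqrt{-7} = i \sqrt{7} \approx 2.6458 i$)
$z{\left(b,K \right)} = i \sqrt{7}$
$z{\left(9,J{\left(p{\left(-5 \right)},1 \right)} \right)} + \left(-7\right) \left(-17\right) x{\left(-9 \right)} = i \sqrt{7} + \left(-7\right) \left(-17\right) \left(4 - -27\right) = i \sqrt{7} + 119 \left(4 + 27\right) = i \sqrt{7} + 119 \cdot 31 = i \sqrt{7} + 3689 = 3689 + i \sqrt{7}$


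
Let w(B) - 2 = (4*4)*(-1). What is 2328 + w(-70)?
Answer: 2314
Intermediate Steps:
w(B) = -14 (w(B) = 2 + (4*4)*(-1) = 2 + 16*(-1) = 2 - 16 = -14)
2328 + w(-70) = 2328 - 14 = 2314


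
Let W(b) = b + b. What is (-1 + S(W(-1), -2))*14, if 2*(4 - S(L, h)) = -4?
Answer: 70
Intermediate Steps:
W(b) = 2*b
S(L, h) = 6 (S(L, h) = 4 - 1/2*(-4) = 4 + 2 = 6)
(-1 + S(W(-1), -2))*14 = (-1 + 6)*14 = 5*14 = 70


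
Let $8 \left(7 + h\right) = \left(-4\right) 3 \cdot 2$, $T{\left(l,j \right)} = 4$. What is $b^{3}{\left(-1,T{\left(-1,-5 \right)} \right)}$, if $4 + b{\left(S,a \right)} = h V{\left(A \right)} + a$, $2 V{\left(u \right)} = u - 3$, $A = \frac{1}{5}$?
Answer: $2744$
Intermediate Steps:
$A = \frac{1}{5} \approx 0.2$
$V{\left(u \right)} = - \frac{3}{2} + \frac{u}{2}$ ($V{\left(u \right)} = \frac{u - 3}{2} = \frac{-3 + u}{2} = - \frac{3}{2} + \frac{u}{2}$)
$h = -10$ ($h = -7 + \frac{\left(-4\right) 3 \cdot 2}{8} = -7 + \frac{\left(-12\right) 2}{8} = -7 + \frac{1}{8} \left(-24\right) = -7 - 3 = -10$)
$b{\left(S,a \right)} = 10 + a$ ($b{\left(S,a \right)} = -4 + \left(- 10 \left(- \frac{3}{2} + \frac{1}{2} \cdot \frac{1}{5}\right) + a\right) = -4 + \left(- 10 \left(- \frac{3}{2} + \frac{1}{10}\right) + a\right) = -4 + \left(\left(-10\right) \left(- \frac{7}{5}\right) + a\right) = -4 + \left(14 + a\right) = 10 + a$)
$b^{3}{\left(-1,T{\left(-1,-5 \right)} \right)} = \left(10 + 4\right)^{3} = 14^{3} = 2744$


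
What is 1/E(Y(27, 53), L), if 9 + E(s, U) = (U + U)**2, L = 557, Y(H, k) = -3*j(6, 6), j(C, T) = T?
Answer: 1/1240987 ≈ 8.0581e-7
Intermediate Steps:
Y(H, k) = -18 (Y(H, k) = -3*6 = -18)
E(s, U) = -9 + 4*U**2 (E(s, U) = -9 + (U + U)**2 = -9 + (2*U)**2 = -9 + 4*U**2)
1/E(Y(27, 53), L) = 1/(-9 + 4*557**2) = 1/(-9 + 4*310249) = 1/(-9 + 1240996) = 1/1240987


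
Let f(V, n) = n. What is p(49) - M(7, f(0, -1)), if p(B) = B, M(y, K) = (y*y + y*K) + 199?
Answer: -192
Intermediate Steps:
M(y, K) = 199 + y² + K*y (M(y, K) = (y² + K*y) + 199 = 199 + y² + K*y)
p(49) - M(7, f(0, -1)) = 49 - (199 + 7² - 1*7) = 49 - (199 + 49 - 7) = 49 - 1*241 = 49 - 241 = -192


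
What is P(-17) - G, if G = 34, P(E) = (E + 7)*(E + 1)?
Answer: 126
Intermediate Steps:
P(E) = (1 + E)*(7 + E) (P(E) = (7 + E)*(1 + E) = (1 + E)*(7 + E))
P(-17) - G = (7 + (-17)² + 8*(-17)) - 1*34 = (7 + 289 - 136) - 34 = 160 - 34 = 126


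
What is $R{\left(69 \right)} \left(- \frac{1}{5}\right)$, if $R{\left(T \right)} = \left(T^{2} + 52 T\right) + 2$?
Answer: $- \frac{8351}{5} \approx -1670.2$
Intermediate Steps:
$R{\left(T \right)} = 2 + T^{2} + 52 T$
$R{\left(69 \right)} \left(- \frac{1}{5}\right) = \left(2 + 69^{2} + 52 \cdot 69\right) \left(- \frac{1}{5}\right) = \left(2 + 4761 + 3588\right) \left(\left(-1\right) \frac{1}{5}\right) = 8351 \left(- \frac{1}{5}\right) = - \frac{8351}{5}$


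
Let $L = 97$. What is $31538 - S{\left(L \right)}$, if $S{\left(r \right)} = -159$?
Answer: $31697$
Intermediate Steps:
$31538 - S{\left(L \right)} = 31538 - -159 = 31538 + 159 = 31697$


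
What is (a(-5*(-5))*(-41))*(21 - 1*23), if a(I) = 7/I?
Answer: 574/25 ≈ 22.960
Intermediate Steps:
(a(-5*(-5))*(-41))*(21 - 1*23) = ((7/((-5*(-5))))*(-41))*(21 - 1*23) = ((7/25)*(-41))*(21 - 23) = ((7*(1/25))*(-41))*(-2) = ((7/25)*(-41))*(-2) = -287/25*(-2) = 574/25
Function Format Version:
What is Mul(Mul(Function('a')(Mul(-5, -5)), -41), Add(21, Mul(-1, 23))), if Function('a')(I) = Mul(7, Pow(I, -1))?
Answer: Rational(574, 25) ≈ 22.960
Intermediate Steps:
Mul(Mul(Function('a')(Mul(-5, -5)), -41), Add(21, Mul(-1, 23))) = Mul(Mul(Mul(7, Pow(Mul(-5, -5), -1)), -41), Add(21, Mul(-1, 23))) = Mul(Mul(Mul(7, Pow(25, -1)), -41), Add(21, -23)) = Mul(Mul(Mul(7, Rational(1, 25)), -41), -2) = Mul(Mul(Rational(7, 25), -41), -2) = Mul(Rational(-287, 25), -2) = Rational(574, 25)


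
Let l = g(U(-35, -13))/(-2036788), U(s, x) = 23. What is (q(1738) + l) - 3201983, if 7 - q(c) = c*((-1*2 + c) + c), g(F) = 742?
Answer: -9409744660843/1018394 ≈ -9.2398e+6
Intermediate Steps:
q(c) = 7 - c*(-2 + 2*c) (q(c) = 7 - c*((-1*2 + c) + c) = 7 - c*((-2 + c) + c) = 7 - c*(-2 + 2*c))
l = -371/1018394 (l = 742/(-2036788) = 742*(-1/2036788) = -371/1018394 ≈ -0.00036430)
(q(1738) + l) - 3201983 = ((7 - 2*1738² + 2*1738) - 371/1018394) - 3201983 = ((7 - 2*3020644 + 3476) - 371/1018394) - 3201983 = ((7 - 6041288 + 3476) - 371/1018394) - 3201983 = (-6037805 - 371/1018394) - 3201983 = -6148864385541/1018394 - 3201983 = -9409744660843/1018394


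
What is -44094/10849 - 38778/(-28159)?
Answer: -820940424/305496991 ≈ -2.6872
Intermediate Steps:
-44094/10849 - 38778/(-28159) = -44094*1/10849 - 38778*(-1/28159) = -44094/10849 + 38778/28159 = -820940424/305496991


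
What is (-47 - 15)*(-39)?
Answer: 2418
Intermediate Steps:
(-47 - 15)*(-39) = -62*(-39) = 2418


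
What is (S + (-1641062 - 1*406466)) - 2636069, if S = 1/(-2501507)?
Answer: -11716050680680/2501507 ≈ -4.6836e+6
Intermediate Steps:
S = -1/2501507 ≈ -3.9976e-7
(S + (-1641062 - 1*406466)) - 2636069 = (-1/2501507 + (-1641062 - 1*406466)) - 2636069 = (-1/2501507 + (-1641062 - 406466)) - 2636069 = (-1/2501507 - 2047528) - 2636069 = -5121905624697/2501507 - 2636069 = -11716050680680/2501507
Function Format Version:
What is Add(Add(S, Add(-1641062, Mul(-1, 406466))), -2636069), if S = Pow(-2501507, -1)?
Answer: Rational(-11716050680680, 2501507) ≈ -4.6836e+6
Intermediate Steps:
S = Rational(-1, 2501507) ≈ -3.9976e-7
Add(Add(S, Add(-1641062, Mul(-1, 406466))), -2636069) = Add(Add(Rational(-1, 2501507), Add(-1641062, Mul(-1, 406466))), -2636069) = Add(Add(Rational(-1, 2501507), Add(-1641062, -406466)), -2636069) = Add(Add(Rational(-1, 2501507), -2047528), -2636069) = Add(Rational(-5121905624697, 2501507), -2636069) = Rational(-11716050680680, 2501507)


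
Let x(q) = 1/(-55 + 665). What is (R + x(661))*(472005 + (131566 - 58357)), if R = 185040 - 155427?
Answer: 4924354038117/305 ≈ 1.6145e+10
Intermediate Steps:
R = 29613
x(q) = 1/610
(R + x(661))*(472005 + (131566 - 58357)) = (29613 + 1/610)*(472005 + (131566 - 58357)) = 18063931*(472005 + 73209)/610 = (18063931/610)*545214 = 4924354038117/305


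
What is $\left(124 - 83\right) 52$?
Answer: $2132$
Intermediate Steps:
$\left(124 - 83\right) 52 = 41 \cdot 52 = 2132$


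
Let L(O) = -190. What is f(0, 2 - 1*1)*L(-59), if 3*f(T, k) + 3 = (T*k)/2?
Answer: 190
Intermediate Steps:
f(T, k) = -1 + T*k/6 (f(T, k) = -1 + ((T*k)/2)/3 = -1 + ((T*k)*(1/2))/3 = -1 + (T*k/2)/3 = -1 + T*k/6)
f(0, 2 - 1*1)*L(-59) = (-1 + (1/6)*0*(2 - 1*1))*(-190) = (-1 + (1/6)*0*(2 - 1))*(-190) = (-1 + (1/6)*0*1)*(-190) = (-1 + 0)*(-190) = -1*(-190) = 190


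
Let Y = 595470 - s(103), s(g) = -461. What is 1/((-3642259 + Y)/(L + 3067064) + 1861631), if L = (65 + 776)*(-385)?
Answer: 2743279/5106970181721 ≈ 5.3716e-7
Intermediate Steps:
Y = 595931 (Y = 595470 - 1*(-461) = 595470 + 461 = 595931)
L = -323785 (L = 841*(-385) = -323785)
1/((-3642259 + Y)/(L + 3067064) + 1861631) = 1/((-3642259 + 595931)/(-323785 + 3067064) + 1861631) = 1/(-3046328/2743279 + 1861631) = 1/(5106970181721/2743279) = 2743279/5106970181721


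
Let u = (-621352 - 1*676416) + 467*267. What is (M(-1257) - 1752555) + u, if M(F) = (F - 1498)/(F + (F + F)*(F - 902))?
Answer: -15875862209101/5426469 ≈ -2.9256e+6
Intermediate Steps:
u = -1173079 (u = (-621352 - 676416) + 124689 = -1297768 + 124689 = -1173079)
M(F) = (-1498 + F)/(F + 2*F*(-902 + F)) (M(F) = (-1498 + F)/(F + (2*F)*(-902 + F)) = (-1498 + F)/(F + 2*F*(-902 + F)))
(M(-1257) - 1752555) + u = ((-1498 - 1257)/((-1257)*(-1803 + 2*(-1257))) - 1752555) - 1173079 = (-1/1257*(-2755)/(-1803 - 2514) - 1752555) - 1173079 = (-1/1257*(-2755)/(-4317) - 1752555) - 1173079 = (-1/1257*(-1/4317)*(-2755) - 1752555) - 1173079 = (-2755/5426469 - 1752555) - 1173079 = -9510185381050/5426469 - 1173079 = -15875862209101/5426469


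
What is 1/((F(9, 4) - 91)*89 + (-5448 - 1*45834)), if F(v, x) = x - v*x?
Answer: -1/62229 ≈ -1.6070e-5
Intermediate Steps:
F(v, x) = x - v*x
1/((F(9, 4) - 91)*89 + (-5448 - 1*45834)) = 1/((4*(1 - 1*9) - 91)*89 + (-5448 - 1*45834)) = 1/((4*(1 - 9) - 91)*89 + (-5448 - 45834)) = 1/((4*(-8) - 91)*89 - 51282) = 1/((-32 - 91)*89 - 51282) = 1/(-123*89 - 51282) = 1/(-10947 - 51282) = 1/(-62229) = -1/62229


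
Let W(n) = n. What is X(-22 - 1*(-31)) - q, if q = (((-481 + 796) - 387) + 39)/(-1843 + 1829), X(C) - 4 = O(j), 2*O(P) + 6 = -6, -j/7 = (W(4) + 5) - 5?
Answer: -61/14 ≈ -4.3571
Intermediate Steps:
j = -28 (j = -7*((4 + 5) - 5) = -7*(9 - 5) = -7*4 = -28)
O(P) = -6 (O(P) = -3 + (½)*(-6) = -3 - 3 = -6)
X(C) = -2 (X(C) = 4 - 6 = -2)
q = 33/14 (q = ((315 - 387) + 39)/(-14) = (-72 + 39)*(-1/14) = -33*(-1/14) = 33/14 ≈ 2.3571)
X(-22 - 1*(-31)) - q = -2 - 1*33/14 = -2 - 33/14 = -61/14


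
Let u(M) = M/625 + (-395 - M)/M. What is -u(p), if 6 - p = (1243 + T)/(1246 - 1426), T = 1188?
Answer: 8381410379/394987500 ≈ 21.219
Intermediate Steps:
p = 3511/180 (p = 6 - (1243 + 1188)/(1246 - 1426) = 6 - 2431/(-180) = 6 - 2431*(-1)/180 = 6 - 1*(-2431/180) = 6 + 2431/180 = 3511/180 ≈ 19.506)
u(M) = M/625 + (-395 - M)/M (u(M) = M*(1/625) + (-395 - M)/M = M/625 + (-395 - M)/M)
-u(p) = -(-1 - 395/3511/180 + (1/625)*(3511/180)) = -(-1 - 395*180/3511 + 3511/112500) = -(-1 - 71100/3511 + 3511/112500) = -1*(-8381410379/394987500) = 8381410379/394987500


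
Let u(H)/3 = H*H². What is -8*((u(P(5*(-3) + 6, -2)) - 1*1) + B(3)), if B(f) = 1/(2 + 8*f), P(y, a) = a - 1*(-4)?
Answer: -2396/13 ≈ -184.31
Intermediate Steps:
P(y, a) = 4 + a (P(y, a) = a + 4 = 4 + a)
u(H) = 3*H³ (u(H) = 3*(H*H²) = 3*H³)
-8*((u(P(5*(-3) + 6, -2)) - 1*1) + B(3)) = -8*((3*(4 - 2)³ - 1*1) + 1/(2*(1 + 4*3))) = -8*((3*2³ - 1) + 1/(2*(1 + 12))) = -8*((3*8 - 1) + (½)/13) = -8*((24 - 1) + (½)*(1/13)) = -8*(23 + 1/26) = -8*599/26 = -2396/13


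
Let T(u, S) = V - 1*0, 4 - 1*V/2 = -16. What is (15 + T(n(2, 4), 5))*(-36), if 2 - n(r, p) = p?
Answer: -1980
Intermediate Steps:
V = 40 (V = 8 - 2*(-16) = 8 + 32 = 40)
n(r, p) = 2 - p
T(u, S) = 40 (T(u, S) = 40 - 1*0 = 40 + 0 = 40)
(15 + T(n(2, 4), 5))*(-36) = (15 + 40)*(-36) = 55*(-36) = -1980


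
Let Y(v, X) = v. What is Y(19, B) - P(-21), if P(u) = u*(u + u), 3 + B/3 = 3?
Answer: -863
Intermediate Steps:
B = 0 (B = -9 + 3*3 = -9 + 9 = 0)
P(u) = 2*u**2 (P(u) = u*(2*u) = 2*u**2)
Y(19, B) - P(-21) = 19 - 2*(-21)**2 = 19 - 2*441 = 19 - 1*882 = 19 - 882 = -863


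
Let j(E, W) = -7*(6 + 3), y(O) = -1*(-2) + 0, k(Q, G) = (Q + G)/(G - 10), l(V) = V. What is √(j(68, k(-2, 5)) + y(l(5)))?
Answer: I*√61 ≈ 7.8102*I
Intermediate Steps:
k(Q, G) = (G + Q)/(-10 + G)
y(O) = 2 (y(O) = 2 + 0 = 2)
j(E, W) = -63 (j(E, W) = -7*9 = -63)
√(j(68, k(-2, 5)) + y(l(5))) = √(-63 + 2) = √(-61) = I*√61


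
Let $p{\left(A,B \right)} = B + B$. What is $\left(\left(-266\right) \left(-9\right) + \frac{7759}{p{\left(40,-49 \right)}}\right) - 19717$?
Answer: $- \frac{1705413}{98} \approx -17402.0$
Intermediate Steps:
$p{\left(A,B \right)} = 2 B$
$\left(\left(-266\right) \left(-9\right) + \frac{7759}{p{\left(40,-49 \right)}}\right) - 19717 = \left(\left(-266\right) \left(-9\right) + \frac{7759}{2 \left(-49\right)}\right) - 19717 = \left(2394 + \frac{7759}{-98}\right) - 19717 = \left(2394 + 7759 \left(- \frac{1}{98}\right)\right) - 19717 = \left(2394 - \frac{7759}{98}\right) - 19717 = \frac{226853}{98} - 19717 = - \frac{1705413}{98}$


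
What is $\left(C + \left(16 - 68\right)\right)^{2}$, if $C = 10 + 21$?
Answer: $441$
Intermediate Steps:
$C = 31$
$\left(C + \left(16 - 68\right)\right)^{2} = \left(31 + \left(16 - 68\right)\right)^{2} = \left(31 - 52\right)^{2} = \left(-21\right)^{2} = 441$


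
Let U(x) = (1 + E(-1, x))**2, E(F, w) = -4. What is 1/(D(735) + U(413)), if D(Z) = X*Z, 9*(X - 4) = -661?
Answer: -3/153098 ≈ -1.9595e-5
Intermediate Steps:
X = -625/9 (X = 4 + (1/9)*(-661) = 4 - 661/9 = -625/9 ≈ -69.444)
U(x) = 9 (U(x) = (1 - 4)**2 = (-3)**2 = 9)
D(Z) = -625*Z/9
1/(D(735) + U(413)) = 1/(-625/9*735 + 9) = 1/(-153125/3 + 9) = 1/(-153098/3) = -3/153098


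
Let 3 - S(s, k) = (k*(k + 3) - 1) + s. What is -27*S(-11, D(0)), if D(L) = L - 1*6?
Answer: 81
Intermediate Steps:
D(L) = -6 + L (D(L) = L - 6 = -6 + L)
S(s, k) = 4 - s - k*(3 + k) (S(s, k) = 3 - ((k*(k + 3) - 1) + s) = 3 - ((k*(3 + k) - 1) + s) = 3 - ((-1 + k*(3 + k)) + s) = 3 - (-1 + s + k*(3 + k)) = 3 + (1 - s - k*(3 + k)) = 4 - s - k*(3 + k))
-27*S(-11, D(0)) = -27*(4 - 1*(-11) - (-6 + 0)² - 3*(-6 + 0)) = -27*(4 + 11 - 1*(-6)² - 3*(-6)) = -27*(4 + 11 - 1*36 + 18) = -27*(4 + 11 - 36 + 18) = -27*(-3) = 81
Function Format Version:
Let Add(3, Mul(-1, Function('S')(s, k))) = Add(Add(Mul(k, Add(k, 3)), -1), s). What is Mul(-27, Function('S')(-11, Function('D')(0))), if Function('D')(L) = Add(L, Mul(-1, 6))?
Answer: 81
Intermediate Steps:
Function('D')(L) = Add(-6, L) (Function('D')(L) = Add(L, -6) = Add(-6, L))
Function('S')(s, k) = Add(4, Mul(-1, s), Mul(-1, k, Add(3, k))) (Function('S')(s, k) = Add(3, Mul(-1, Add(Add(Mul(k, Add(k, 3)), -1), s))) = Add(3, Mul(-1, Add(Add(Mul(k, Add(3, k)), -1), s))) = Add(3, Mul(-1, Add(Add(-1, Mul(k, Add(3, k))), s))) = Add(3, Mul(-1, Add(-1, s, Mul(k, Add(3, k))))) = Add(3, Add(1, Mul(-1, s), Mul(-1, k, Add(3, k)))) = Add(4, Mul(-1, s), Mul(-1, k, Add(3, k))))
Mul(-27, Function('S')(-11, Function('D')(0))) = Mul(-27, Add(4, Mul(-1, -11), Mul(-1, Pow(Add(-6, 0), 2)), Mul(-3, Add(-6, 0)))) = Mul(-27, Add(4, 11, Mul(-1, Pow(-6, 2)), Mul(-3, -6))) = Mul(-27, Add(4, 11, Mul(-1, 36), 18)) = Mul(-27, Add(4, 11, -36, 18)) = Mul(-27, -3) = 81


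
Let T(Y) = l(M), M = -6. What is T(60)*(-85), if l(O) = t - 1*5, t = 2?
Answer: 255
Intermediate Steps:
l(O) = -3 (l(O) = 2 - 1*5 = 2 - 5 = -3)
T(Y) = -3
T(60)*(-85) = -3*(-85) = 255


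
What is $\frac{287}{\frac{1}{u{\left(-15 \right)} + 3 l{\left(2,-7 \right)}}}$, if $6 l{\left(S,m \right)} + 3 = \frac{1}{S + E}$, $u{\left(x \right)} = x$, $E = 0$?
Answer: $- \frac{18655}{4} \approx -4663.8$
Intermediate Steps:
$l{\left(S,m \right)} = - \frac{1}{2} + \frac{1}{6 S}$ ($l{\left(S,m \right)} = - \frac{1}{2} + \frac{1}{6 \left(S + 0\right)} = - \frac{1}{2} + \frac{1}{6 S}$)
$\frac{287}{\frac{1}{u{\left(-15 \right)} + 3 l{\left(2,-7 \right)}}} = \frac{287}{\frac{1}{-15 + 3 \frac{1 - 6}{6 \cdot 2}}} = \frac{287}{\frac{1}{-15 + 3 \cdot \frac{1}{6} \cdot \frac{1}{2} \left(1 - 6\right)}} = \frac{287}{\frac{1}{-15 + 3 \cdot \frac{1}{6} \cdot \frac{1}{2} \left(-5\right)}} = \frac{287}{\frac{1}{-15 + 3 \left(- \frac{5}{12}\right)}} = \frac{287}{\frac{1}{-15 - \frac{5}{4}}} = \frac{287}{\frac{1}{- \frac{65}{4}}} = \frac{287}{- \frac{4}{65}} = 287 \left(- \frac{65}{4}\right) = - \frac{18655}{4}$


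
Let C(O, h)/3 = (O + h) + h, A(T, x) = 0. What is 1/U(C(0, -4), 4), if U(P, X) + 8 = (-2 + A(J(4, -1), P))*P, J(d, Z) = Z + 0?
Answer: 1/40 ≈ 0.025000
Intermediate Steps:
J(d, Z) = Z
C(O, h) = 3*O + 6*h (C(O, h) = 3*((O + h) + h) = 3*(O + 2*h) = 3*O + 6*h)
U(P, X) = -8 - 2*P (U(P, X) = -8 + (-2 + 0)*P = -8 - 2*P)
1/U(C(0, -4), 4) = 1/(-8 - 2*(3*0 + 6*(-4))) = 1/(-8 - 2*(0 - 24)) = 1/(-8 - 2*(-24)) = 1/(-8 + 48) = 1/40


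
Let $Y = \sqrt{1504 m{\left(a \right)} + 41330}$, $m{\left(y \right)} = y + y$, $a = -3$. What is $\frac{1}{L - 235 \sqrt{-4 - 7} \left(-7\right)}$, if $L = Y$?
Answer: $\frac{1}{\sqrt{32306} + 1645 i \sqrt{11}} \approx 6.0318 \cdot 10^{-6} - 0.00018309 i$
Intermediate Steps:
$m{\left(y \right)} = 2 y$
$Y = \sqrt{32306}$ ($Y = \sqrt{1504 \cdot 2 \left(-3\right) + 41330} = \sqrt{1504 \left(-6\right) + 41330} = \sqrt{-9024 + 41330} = \sqrt{32306} \approx 179.74$)
$L = \sqrt{32306} \approx 179.74$
$\frac{1}{L - 235 \sqrt{-4 - 7} \left(-7\right)} = \frac{1}{\sqrt{32306} - 235 \sqrt{-4 - 7} \left(-7\right)} = \frac{1}{\sqrt{32306} - 235 \sqrt{-11} \left(-7\right)} = \frac{1}{\sqrt{32306} - 235 i \sqrt{11} \left(-7\right)} = \frac{1}{\sqrt{32306} - 235 \left(- 7 i \sqrt{11}\right)} = \frac{1}{\sqrt{32306} + 1645 i \sqrt{11}}$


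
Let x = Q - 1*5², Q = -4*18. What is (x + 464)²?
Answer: 134689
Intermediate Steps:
Q = -72
x = -97 (x = -72 - 1*5² = -72 - 1*25 = -72 - 25 = -97)
(x + 464)² = (-97 + 464)² = 367² = 134689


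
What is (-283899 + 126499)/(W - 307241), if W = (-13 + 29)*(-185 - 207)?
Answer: 157400/313513 ≈ 0.50205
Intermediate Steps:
W = -6272 (W = 16*(-392) = -6272)
(-283899 + 126499)/(W - 307241) = (-283899 + 126499)/(-6272 - 307241) = -157400/(-313513) = -157400*(-1/313513) = 157400/313513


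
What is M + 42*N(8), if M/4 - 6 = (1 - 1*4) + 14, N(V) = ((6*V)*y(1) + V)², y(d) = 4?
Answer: 1680068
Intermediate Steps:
N(V) = 625*V² (N(V) = ((6*V)*4 + V)² = (24*V + V)² = (25*V)² = 625*V²)
M = 68 (M = 24 + 4*((1 - 1*4) + 14) = 24 + 4*((1 - 4) + 14) = 24 + 4*(-3 + 14) = 24 + 4*11 = 24 + 44 = 68)
M + 42*N(8) = 68 + 42*(625*8²) = 68 + 42*(625*64) = 68 + 42*40000 = 68 + 1680000 = 1680068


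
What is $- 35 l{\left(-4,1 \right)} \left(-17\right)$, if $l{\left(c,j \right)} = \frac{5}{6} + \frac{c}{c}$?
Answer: $\frac{6545}{6} \approx 1090.8$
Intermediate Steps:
$l{\left(c,j \right)} = \frac{11}{6}$ ($l{\left(c,j \right)} = 5 \cdot \frac{1}{6} + 1 = \frac{5}{6} + 1 = \frac{11}{6}$)
$- 35 l{\left(-4,1 \right)} \left(-17\right) = \left(-35\right) \frac{11}{6} \left(-17\right) = \left(- \frac{385}{6}\right) \left(-17\right) = \frac{6545}{6}$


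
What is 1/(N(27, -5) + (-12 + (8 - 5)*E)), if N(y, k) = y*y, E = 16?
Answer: 1/765 ≈ 0.0013072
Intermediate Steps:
N(y, k) = y**2
1/(N(27, -5) + (-12 + (8 - 5)*E)) = 1/(27**2 + (-12 + (8 - 5)*16)) = 1/(729 + (-12 + 3*16)) = 1/(729 + (-12 + 48)) = 1/(729 + 36) = 1/765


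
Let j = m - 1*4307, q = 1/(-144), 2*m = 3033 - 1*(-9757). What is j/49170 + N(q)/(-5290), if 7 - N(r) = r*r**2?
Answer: 213026667397/5177881387008 ≈ 0.041142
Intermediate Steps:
m = 6395 (m = (3033 - 1*(-9757))/2 = (3033 + 9757)/2 = (1/2)*12790 = 6395)
q = -1/144 ≈ -0.0069444
N(r) = 7 - r**3 (N(r) = 7 - r*r**2 = 7 - r**3)
j = 2088 (j = 6395 - 1*4307 = 6395 - 4307 = 2088)
j/49170 + N(q)/(-5290) = 2088/49170 + (7 - (-1/144)**3)/(-5290) = 2088*(1/49170) + (7 - 1*(-1/2985984))*(-1/5290) = 348/8195 + (7 + 1/2985984)*(-1/5290) = 348/8195 + (20901889/2985984)*(-1/5290) = 348/8195 - 20901889/15795855360 = 213026667397/5177881387008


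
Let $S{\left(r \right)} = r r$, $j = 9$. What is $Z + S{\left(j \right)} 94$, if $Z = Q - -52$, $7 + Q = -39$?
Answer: $7620$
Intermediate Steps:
$Q = -46$ ($Q = -7 - 39 = -46$)
$S{\left(r \right)} = r^{2}$
$Z = 6$ ($Z = -46 - -52 = -46 + 52 = 6$)
$Z + S{\left(j \right)} 94 = 6 + 9^{2} \cdot 94 = 6 + 81 \cdot 94 = 6 + 7614 = 7620$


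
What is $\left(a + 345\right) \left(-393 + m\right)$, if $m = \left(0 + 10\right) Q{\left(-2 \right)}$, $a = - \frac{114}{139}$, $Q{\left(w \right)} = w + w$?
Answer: $- \frac{20715153}{139} \approx -1.4903 \cdot 10^{5}$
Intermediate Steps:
$Q{\left(w \right)} = 2 w$
$a = - \frac{114}{139}$ ($a = \left(-114\right) \frac{1}{139} = - \frac{114}{139} \approx -0.82014$)
$m = -40$ ($m = \left(0 + 10\right) 2 \left(-2\right) = 10 \left(-4\right) = -40$)
$\left(a + 345\right) \left(-393 + m\right) = \left(- \frac{114}{139} + 345\right) \left(-393 - 40\right) = \frac{47841}{139} \left(-433\right) = - \frac{20715153}{139}$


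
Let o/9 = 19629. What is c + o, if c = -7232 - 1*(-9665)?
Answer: 179094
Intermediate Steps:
o = 176661 (o = 9*19629 = 176661)
c = 2433 (c = -7232 + 9665 = 2433)
c + o = 2433 + 176661 = 179094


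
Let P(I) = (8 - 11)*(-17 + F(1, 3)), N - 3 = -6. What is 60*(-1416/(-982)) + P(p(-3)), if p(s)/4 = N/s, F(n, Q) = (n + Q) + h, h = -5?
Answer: 68994/491 ≈ 140.52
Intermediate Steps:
N = -3 (N = 3 - 6 = -3)
F(n, Q) = -5 + Q + n (F(n, Q) = (n + Q) - 5 = (Q + n) - 5 = -5 + Q + n)
p(s) = -12/s (p(s) = 4*(-3/s) = -12/s)
P(I) = 54 (P(I) = (8 - 11)*(-17 + (-5 + 3 + 1)) = -3*(-17 - 1) = -3*(-18) = 54)
60*(-1416/(-982)) + P(p(-3)) = 60*(-1416/(-982)) + 54 = 60*(-1416*(-1/982)) + 54 = 60*(708/491) + 54 = 42480/491 + 54 = 68994/491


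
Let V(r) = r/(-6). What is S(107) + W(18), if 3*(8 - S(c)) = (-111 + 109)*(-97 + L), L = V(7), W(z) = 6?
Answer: -463/9 ≈ -51.444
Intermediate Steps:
V(r) = -r/6 (V(r) = r*(-1/6) = -r/6)
L = -7/6 (L = -1/6*7 = -7/6 ≈ -1.1667)
S(c) = -517/9 (S(c) = 8 - (-111 + 109)*(-97 - 7/6)/3 = 8 - (-2)*(-589)/(3*6) = 8 - 1/3*589/3 = 8 - 589/9 = -517/9)
S(107) + W(18) = -517/9 + 6 = -463/9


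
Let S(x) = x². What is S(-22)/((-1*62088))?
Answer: -121/15522 ≈ -0.0077954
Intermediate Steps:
S(-22)/((-1*62088)) = (-22)²/((-1*62088)) = 484/(-62088) = 484*(-1/62088) = -121/15522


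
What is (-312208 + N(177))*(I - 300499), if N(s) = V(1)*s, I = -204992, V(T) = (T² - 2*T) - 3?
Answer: 158176221756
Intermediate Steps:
V(T) = -3 + T² - 2*T
N(s) = -4*s (N(s) = (-3 + 1² - 2*1)*s = (-3 + 1 - 2)*s = -4*s)
(-312208 + N(177))*(I - 300499) = (-312208 - 4*177)*(-204992 - 300499) = (-312208 - 708)*(-505491) = -312916*(-505491) = 158176221756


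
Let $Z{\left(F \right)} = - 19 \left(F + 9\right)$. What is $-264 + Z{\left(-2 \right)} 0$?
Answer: $-264$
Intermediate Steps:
$Z{\left(F \right)} = -171 - 19 F$ ($Z{\left(F \right)} = - 19 \left(9 + F\right) = -171 - 19 F$)
$-264 + Z{\left(-2 \right)} 0 = -264 + \left(-171 - -38\right) 0 = -264 + \left(-171 + 38\right) 0 = -264 - 0 = -264 + 0 = -264$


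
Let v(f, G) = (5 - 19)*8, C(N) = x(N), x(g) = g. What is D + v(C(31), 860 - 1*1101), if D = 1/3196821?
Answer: -358043951/3196821 ≈ -112.00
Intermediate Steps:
C(N) = N
v(f, G) = -112 (v(f, G) = -14*8 = -112)
D = 1/3196821 ≈ 3.1281e-7
D + v(C(31), 860 - 1*1101) = 1/3196821 - 112 = -358043951/3196821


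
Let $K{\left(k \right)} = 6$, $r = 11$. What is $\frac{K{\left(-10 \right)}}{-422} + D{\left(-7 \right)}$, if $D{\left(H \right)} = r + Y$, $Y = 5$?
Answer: $\frac{3373}{211} \approx 15.986$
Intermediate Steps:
$D{\left(H \right)} = 16$ ($D{\left(H \right)} = 11 + 5 = 16$)
$\frac{K{\left(-10 \right)}}{-422} + D{\left(-7 \right)} = \frac{6}{-422} + 16 = 6 \left(- \frac{1}{422}\right) + 16 = - \frac{3}{211} + 16 = \frac{3373}{211}$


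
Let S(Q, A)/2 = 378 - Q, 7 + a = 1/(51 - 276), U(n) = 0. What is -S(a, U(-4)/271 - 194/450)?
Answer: -173252/225 ≈ -770.01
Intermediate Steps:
a = -1576/225 (a = -7 + 1/(51 - 276) = -7 + 1/(-225) = -7 - 1/225 = -1576/225 ≈ -7.0044)
S(Q, A) = 756 - 2*Q (S(Q, A) = 2*(378 - Q) = 756 - 2*Q)
-S(a, U(-4)/271 - 194/450) = -(756 - 2*(-1576/225)) = -(756 + 3152/225) = -1*173252/225 = -173252/225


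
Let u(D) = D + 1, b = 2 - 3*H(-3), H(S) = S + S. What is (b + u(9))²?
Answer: 900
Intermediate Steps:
H(S) = 2*S
b = 20 (b = 2 - 6*(-3) = 2 - 3*(-6) = 2 + 18 = 20)
u(D) = 1 + D
(b + u(9))² = (20 + (1 + 9))² = (20 + 10)² = 30² = 900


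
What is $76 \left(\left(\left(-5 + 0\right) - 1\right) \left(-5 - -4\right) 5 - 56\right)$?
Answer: $-1976$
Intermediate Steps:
$76 \left(\left(\left(-5 + 0\right) - 1\right) \left(-5 - -4\right) 5 - 56\right) = 76 \left(\left(-5 - 1\right) \left(-5 + 4\right) 5 - 56\right) = 76 \left(\left(-6\right) \left(-1\right) 5 - 56\right) = 76 \left(6 \cdot 5 - 56\right) = 76 \left(30 - 56\right) = 76 \left(-26\right) = -1976$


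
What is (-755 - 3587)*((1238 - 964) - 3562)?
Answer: 14276496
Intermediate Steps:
(-755 - 3587)*((1238 - 964) - 3562) = -4342*(274 - 3562) = -4342*(-3288) = 14276496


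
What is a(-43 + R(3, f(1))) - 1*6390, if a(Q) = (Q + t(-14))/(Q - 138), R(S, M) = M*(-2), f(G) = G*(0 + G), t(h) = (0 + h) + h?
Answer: -1169297/183 ≈ -6389.6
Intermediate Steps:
t(h) = 2*h (t(h) = h + h = 2*h)
f(G) = G**2 (f(G) = G*G = G**2)
R(S, M) = -2*M
a(Q) = (-28 + Q)/(-138 + Q) (a(Q) = (Q + 2*(-14))/(Q - 138) = (Q - 28)/(-138 + Q) = (-28 + Q)/(-138 + Q))
a(-43 + R(3, f(1))) - 1*6390 = (-28 + (-43 - 2*1**2))/(-138 + (-43 - 2*1**2)) - 1*6390 = (-28 + (-43 - 2*1))/(-138 + (-43 - 2*1)) - 6390 = (-28 + (-43 - 2))/(-138 + (-43 - 2)) - 6390 = (-28 - 45)/(-138 - 45) - 6390 = -73/(-183) - 6390 = -1/183*(-73) - 6390 = 73/183 - 6390 = -1169297/183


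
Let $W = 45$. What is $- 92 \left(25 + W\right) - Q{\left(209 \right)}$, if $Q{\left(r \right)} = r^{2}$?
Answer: $-50121$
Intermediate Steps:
$- 92 \left(25 + W\right) - Q{\left(209 \right)} = - 92 \left(25 + 45\right) - 209^{2} = \left(-92\right) 70 - 43681 = -6440 - 43681 = -50121$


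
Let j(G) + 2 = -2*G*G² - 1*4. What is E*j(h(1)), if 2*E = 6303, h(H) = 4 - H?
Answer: -189090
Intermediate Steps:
E = 6303/2 (E = (½)*6303 = 6303/2 ≈ 3151.5)
j(G) = -6 - 2*G³ (j(G) = -2 + (-2*G*G² - 1*4) = -2 + (-2*G³ - 4) = -2 + (-4 - 2*G³) = -6 - 2*G³)
E*j(h(1)) = 6303*(-6 - 2*(4 - 1*1)³)/2 = 6303*(-6 - 2*(4 - 1)³)/2 = 6303*(-6 - 2*3³)/2 = 6303*(-6 - 2*27)/2 = 6303*(-6 - 54)/2 = (6303/2)*(-60) = -189090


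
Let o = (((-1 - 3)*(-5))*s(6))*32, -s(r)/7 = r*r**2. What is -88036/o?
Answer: 22009/241920 ≈ 0.090976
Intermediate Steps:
s(r) = -7*r**3 (s(r) = -7*r*r**2 = -7*r**3)
o = -967680 (o = (((-1 - 3)*(-5))*(-7*6**3))*32 = ((-4*(-5))*(-7*216))*32 = (20*(-1512))*32 = -30240*32 = -967680)
-88036/o = -88036/(-967680) = -88036*(-1/967680) = 22009/241920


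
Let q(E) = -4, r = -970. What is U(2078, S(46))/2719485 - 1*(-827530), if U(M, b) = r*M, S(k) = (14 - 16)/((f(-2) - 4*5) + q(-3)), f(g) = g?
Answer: 450090681278/543897 ≈ 8.2753e+5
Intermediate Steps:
S(k) = 1/13 (S(k) = (14 - 16)/((-2 - 4*5) - 4) = -2/((-2 - 20) - 4) = -2/(-22 - 4) = -2/(-26) = -2*(-1/26) = 1/13)
U(M, b) = -970*M
U(2078, S(46))/2719485 - 1*(-827530) = -970*2078/2719485 - 1*(-827530) = -2015660*1/2719485 + 827530 = -403132/543897 + 827530 = 450090681278/543897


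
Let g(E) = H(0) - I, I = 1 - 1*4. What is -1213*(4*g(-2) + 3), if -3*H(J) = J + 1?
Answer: -49733/3 ≈ -16578.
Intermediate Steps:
H(J) = -1/3 - J/3 (H(J) = -(J + 1)/3 = -(1 + J)/3 = -1/3 - J/3)
I = -3 (I = 1 - 4 = -3)
g(E) = 8/3 (g(E) = (-1/3 - 1/3*0) - 1*(-3) = (-1/3 + 0) + 3 = -1/3 + 3 = 8/3)
-1213*(4*g(-2) + 3) = -1213*(4*(8/3) + 3) = -1213*(32/3 + 3) = -1213*41/3 = -49733/3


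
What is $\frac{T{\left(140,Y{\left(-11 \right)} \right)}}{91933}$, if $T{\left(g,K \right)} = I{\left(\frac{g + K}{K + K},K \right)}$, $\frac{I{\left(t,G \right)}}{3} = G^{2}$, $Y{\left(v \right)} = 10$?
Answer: $\frac{300}{91933} \approx 0.0032632$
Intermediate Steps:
$I{\left(t,G \right)} = 3 G^{2}$
$T{\left(g,K \right)} = 3 K^{2}$
$\frac{T{\left(140,Y{\left(-11 \right)} \right)}}{91933} = \frac{3 \cdot 10^{2}}{91933} = 3 \cdot 100 \cdot \frac{1}{91933} = 300 \cdot \frac{1}{91933} = \frac{300}{91933}$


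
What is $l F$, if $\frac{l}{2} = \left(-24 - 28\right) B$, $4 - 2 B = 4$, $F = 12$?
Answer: $0$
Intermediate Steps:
$B = 0$ ($B = 2 - 2 = 0$)
$l = 0$ ($l = 2 \left(-24 - 28\right) 0 = 2 \left(\left(-52\right) 0\right) = 2 \cdot 0 = 0$)
$l F = 0 \cdot 12 = 0$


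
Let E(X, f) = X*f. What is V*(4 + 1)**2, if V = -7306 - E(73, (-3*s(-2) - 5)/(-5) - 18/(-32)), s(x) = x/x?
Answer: -2985545/16 ≈ -1.8660e+5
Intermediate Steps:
s(x) = 1
V = -597109/80 (V = -7306 - 73*((-3*1 - 5)/(-5) - 18/(-32)) = -7306 - 73*((-3 - 5)*(-1/5) - 18*(-1/32)) = -7306 - 73*(-8*(-1/5) + 9/16) = -7306 - 73*(8/5 + 9/16) = -7306 - 73*173/80 = -7306 - 1*12629/80 = -7306 - 12629/80 = -597109/80 ≈ -7463.9)
V*(4 + 1)**2 = -597109*(4 + 1)**2/80 = -597109/80*5**2 = -597109/80*25 = -2985545/16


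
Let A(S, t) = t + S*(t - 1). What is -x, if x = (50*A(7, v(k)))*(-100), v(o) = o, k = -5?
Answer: -235000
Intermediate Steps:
A(S, t) = t + S*(-1 + t)
x = 235000 (x = (50*(-5 - 1*7 + 7*(-5)))*(-100) = (50*(-5 - 7 - 35))*(-100) = (50*(-47))*(-100) = -2350*(-100) = 235000)
-x = -1*235000 = -235000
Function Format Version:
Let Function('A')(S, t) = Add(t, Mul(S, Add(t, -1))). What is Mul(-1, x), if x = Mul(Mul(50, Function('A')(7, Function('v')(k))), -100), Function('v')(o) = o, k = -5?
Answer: -235000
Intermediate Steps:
Function('A')(S, t) = Add(t, Mul(S, Add(-1, t)))
x = 235000 (x = Mul(Mul(50, Add(-5, Mul(-1, 7), Mul(7, -5))), -100) = Mul(Mul(50, Add(-5, -7, -35)), -100) = Mul(Mul(50, -47), -100) = Mul(-2350, -100) = 235000)
Mul(-1, x) = Mul(-1, 235000) = -235000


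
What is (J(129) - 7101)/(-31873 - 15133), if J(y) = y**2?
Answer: -4770/23503 ≈ -0.20295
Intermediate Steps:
(J(129) - 7101)/(-31873 - 15133) = (129**2 - 7101)/(-31873 - 15133) = (16641 - 7101)/(-47006) = 9540*(-1/47006) = -4770/23503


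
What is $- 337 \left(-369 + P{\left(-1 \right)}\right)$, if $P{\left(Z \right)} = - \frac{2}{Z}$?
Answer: $123679$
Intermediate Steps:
$- 337 \left(-369 + P{\left(-1 \right)}\right) = - 337 \left(-369 - \frac{2}{-1}\right) = - 337 \left(-369 - -2\right) = - 337 \left(-369 + 2\right) = \left(-337\right) \left(-367\right) = 123679$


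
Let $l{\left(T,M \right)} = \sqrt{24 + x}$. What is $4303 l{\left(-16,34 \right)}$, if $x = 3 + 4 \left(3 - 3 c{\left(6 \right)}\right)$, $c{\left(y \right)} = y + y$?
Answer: $4303 i \sqrt{105} \approx 44093.0 i$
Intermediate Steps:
$c{\left(y \right)} = 2 y$
$x = -129$ ($x = 3 + 4 \left(3 - 3 \cdot 2 \cdot 6\right) = 3 + 4 \left(3 - 36\right) = 3 + 4 \left(-33\right) = 3 - 132 = -129$)
$l{\left(T,M \right)} = i \sqrt{105}$ ($l{\left(T,M \right)} = \sqrt{24 - 129} = \sqrt{-105} = i \sqrt{105}$)
$4303 l{\left(-16,34 \right)} = 4303 i \sqrt{105}$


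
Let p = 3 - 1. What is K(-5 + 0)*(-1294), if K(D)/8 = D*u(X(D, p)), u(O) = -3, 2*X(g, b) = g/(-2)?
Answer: -155280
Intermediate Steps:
p = 2
X(g, b) = -g/4 (X(g, b) = (g/(-2))/2 = (g*(-1/2))/2 = (-g/2)/2 = -g/4)
K(D) = -24*D (K(D) = 8*(D*(-3)) = 8*(-3*D) = -24*D)
K(-5 + 0)*(-1294) = -24*(-5 + 0)*(-1294) = -24*(-5)*(-1294) = 120*(-1294) = -155280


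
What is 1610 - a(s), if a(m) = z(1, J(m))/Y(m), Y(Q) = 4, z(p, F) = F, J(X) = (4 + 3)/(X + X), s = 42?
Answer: 77279/48 ≈ 1610.0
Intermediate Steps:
J(X) = 7/(2*X) (J(X) = 7/((2*X)) = 7*(1/(2*X)) = 7/(2*X))
a(m) = 7/(8*m) (a(m) = (7/(2*m))/4 = (7/(2*m))*(¼) = 7/(8*m))
1610 - a(s) = 1610 - 7/(8*42) = 1610 - 1*1/48 = 1610 - 1/48 = 77279/48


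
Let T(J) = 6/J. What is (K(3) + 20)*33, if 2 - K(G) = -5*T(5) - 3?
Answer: 1023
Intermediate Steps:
K(G) = 11 (K(G) = 2 - (-30/5 - 3) = 2 - (-5*6/5 - 3) = 2 - (-6 - 3) = 2 - 1*(-9) = 2 + 9 = 11)
(K(3) + 20)*33 = (11 + 20)*33 = 31*33 = 1023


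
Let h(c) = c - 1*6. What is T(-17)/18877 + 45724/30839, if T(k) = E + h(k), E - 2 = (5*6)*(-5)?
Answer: 857858479/582147803 ≈ 1.4736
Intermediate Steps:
h(c) = -6 + c (h(c) = c - 6 = -6 + c)
E = -148 (E = 2 + (5*6)*(-5) = 2 + 30*(-5) = 2 - 150 = -148)
T(k) = -154 + k (T(k) = -148 + (-6 + k) = -154 + k)
T(-17)/18877 + 45724/30839 = (-154 - 17)/18877 + 45724/30839 = -171*1/18877 + 45724*(1/30839) = -171/18877 + 45724/30839 = 857858479/582147803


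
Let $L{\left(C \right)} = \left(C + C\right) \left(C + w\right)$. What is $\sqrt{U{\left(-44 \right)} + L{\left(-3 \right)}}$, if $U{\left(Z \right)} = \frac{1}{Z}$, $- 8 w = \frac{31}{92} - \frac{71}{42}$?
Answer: $\frac{\sqrt{851211669}}{7084} \approx 4.1185$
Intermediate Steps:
$w = \frac{2615}{15456}$ ($w = - \frac{\frac{31}{92} - \frac{71}{42}}{8} = \left(- \frac{1}{8}\right) \left(- \frac{2615}{1932}\right) = \frac{2615}{15456} \approx 0.16919$)
$L{\left(C \right)} = 2 C \left(\frac{2615}{15456} + C\right)$ ($L{\left(C \right)} = \left(C + C\right) \left(C + \frac{2615}{15456}\right) = 2 C \left(\frac{2615}{15456} + C\right)$)
$\sqrt{U{\left(-44 \right)} + L{\left(-3 \right)}} = \sqrt{\frac{1}{-44} + \frac{1}{7728} \left(-3\right) \left(2615 + 15456 \left(-3\right)\right)} = \sqrt{- \frac{1}{44} + \frac{1}{7728} \left(-3\right) \left(2615 - 46368\right)} = \sqrt{- \frac{1}{44} + \frac{1}{7728} \left(-3\right) \left(-43753\right)} = \sqrt{- \frac{1}{44} + \frac{43753}{2576}} = \sqrt{\frac{480639}{28336}} = \frac{\sqrt{851211669}}{7084}$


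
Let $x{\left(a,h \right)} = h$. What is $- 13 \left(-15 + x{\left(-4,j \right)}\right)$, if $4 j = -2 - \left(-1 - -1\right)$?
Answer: $\frac{403}{2} \approx 201.5$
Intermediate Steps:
$j = - \frac{1}{2}$ ($j = \frac{-2 - \left(-1 - -1\right)}{4} = \frac{-2 - \left(-1 + 1\right)}{4} = \frac{-2 - 0}{4} = \frac{-2 + 0}{4} = \frac{1}{4} \left(-2\right) = - \frac{1}{2} \approx -0.5$)
$- 13 \left(-15 + x{\left(-4,j \right)}\right) = - 13 \left(-15 - \frac{1}{2}\right) = \left(-13\right) \left(- \frac{31}{2}\right) = \frac{403}{2}$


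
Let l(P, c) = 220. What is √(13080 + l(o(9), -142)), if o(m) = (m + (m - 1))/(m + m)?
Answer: 10*√133 ≈ 115.33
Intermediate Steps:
o(m) = (-1 + 2*m)/(2*m) (o(m) = (m + (-1 + m))/((2*m)) = (-1 + 2*m)*(1/(2*m)) = (-1 + 2*m)/(2*m))
√(13080 + l(o(9), -142)) = √(13080 + 220) = √13300 = 10*√133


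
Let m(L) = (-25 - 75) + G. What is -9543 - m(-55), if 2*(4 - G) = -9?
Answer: -18903/2 ≈ -9451.5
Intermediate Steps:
G = 17/2 (G = 4 - ½*(-9) = 4 + 9/2 = 17/2 ≈ 8.5000)
m(L) = -183/2 (m(L) = (-25 - 75) + 17/2 = -100 + 17/2 = -183/2)
-9543 - m(-55) = -9543 - 1*(-183/2) = -9543 + 183/2 = -18903/2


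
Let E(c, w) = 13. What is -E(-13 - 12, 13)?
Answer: -13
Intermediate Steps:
-E(-13 - 12, 13) = -1*13 = -13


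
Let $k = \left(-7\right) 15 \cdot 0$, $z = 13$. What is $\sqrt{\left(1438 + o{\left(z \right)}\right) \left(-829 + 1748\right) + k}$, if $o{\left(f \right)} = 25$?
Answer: $\sqrt{1344497} \approx 1159.5$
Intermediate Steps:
$k = 0$ ($k = \left(-105\right) 0 = 0$)
$\sqrt{\left(1438 + o{\left(z \right)}\right) \left(-829 + 1748\right) + k} = \sqrt{\left(1438 + 25\right) \left(-829 + 1748\right) + 0} = \sqrt{1463 \cdot 919 + 0} = \sqrt{1344497 + 0} = \sqrt{1344497}$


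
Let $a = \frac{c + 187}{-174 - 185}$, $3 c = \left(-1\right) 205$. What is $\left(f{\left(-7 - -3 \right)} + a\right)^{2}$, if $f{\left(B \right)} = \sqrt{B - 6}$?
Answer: $\frac{\left(356 - 1077 i \sqrt{10}\right)^{2}}{1159929} \approx -9.8907 - 2.0906 i$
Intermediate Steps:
$c = - \frac{205}{3}$ ($c = \frac{\left(-1\right) 205}{3} = \frac{1}{3} \left(-205\right) = - \frac{205}{3} \approx -68.333$)
$f{\left(B \right)} = \sqrt{-6 + B}$
$a = - \frac{356}{1077}$ ($a = \frac{- \frac{205}{3} + 187}{-174 - 185} = \frac{356}{3 \left(-359\right)} = \frac{356}{3} \left(- \frac{1}{359}\right) = - \frac{356}{1077} \approx -0.33055$)
$\left(f{\left(-7 - -3 \right)} + a\right)^{2} = \left(\sqrt{-6 - 4} - \frac{356}{1077}\right)^{2} = \left(\sqrt{-10} - \frac{356}{1077}\right)^{2} = \left(i \sqrt{10} - \frac{356}{1077}\right)^{2} = \left(- \frac{356}{1077} + i \sqrt{10}\right)^{2}$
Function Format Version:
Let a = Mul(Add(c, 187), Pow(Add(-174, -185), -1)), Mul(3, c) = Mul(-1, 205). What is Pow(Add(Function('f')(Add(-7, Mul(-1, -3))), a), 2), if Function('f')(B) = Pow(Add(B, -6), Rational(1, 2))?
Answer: Mul(Rational(1, 1159929), Pow(Add(356, Mul(-1077, I, Pow(10, Rational(1, 2)))), 2)) ≈ Add(-9.8907, Mul(-2.0906, I))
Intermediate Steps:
c = Rational(-205, 3) (c = Mul(Rational(1, 3), Mul(-1, 205)) = Mul(Rational(1, 3), -205) = Rational(-205, 3) ≈ -68.333)
Function('f')(B) = Pow(Add(-6, B), Rational(1, 2))
a = Rational(-356, 1077) (a = Mul(Add(Rational(-205, 3), 187), Pow(Add(-174, -185), -1)) = Mul(Rational(356, 3), Pow(-359, -1)) = Mul(Rational(356, 3), Rational(-1, 359)) = Rational(-356, 1077) ≈ -0.33055)
Pow(Add(Function('f')(Add(-7, Mul(-1, -3))), a), 2) = Pow(Add(Pow(Add(-6, Add(-7, Mul(-1, -3))), Rational(1, 2)), Rational(-356, 1077)), 2) = Pow(Add(Pow(Add(-6, Add(-7, 3)), Rational(1, 2)), Rational(-356, 1077)), 2) = Pow(Add(Pow(Add(-6, -4), Rational(1, 2)), Rational(-356, 1077)), 2) = Pow(Add(Pow(-10, Rational(1, 2)), Rational(-356, 1077)), 2) = Pow(Add(Mul(I, Pow(10, Rational(1, 2))), Rational(-356, 1077)), 2) = Pow(Add(Rational(-356, 1077), Mul(I, Pow(10, Rational(1, 2)))), 2)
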